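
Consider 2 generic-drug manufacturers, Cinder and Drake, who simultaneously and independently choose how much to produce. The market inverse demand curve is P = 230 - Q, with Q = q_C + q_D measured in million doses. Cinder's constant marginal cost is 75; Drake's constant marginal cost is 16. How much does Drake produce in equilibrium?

Cinder's profit: π_C = (230 - Q)q_C - (75q_C). Setting ∂π_C/∂q_C = 0: 155 - 2q_C - (q_D) = 0.
Drake's profit: π_D = (230 - Q)q_D - (16q_D). Setting ∂π_D/∂q_D = 0: 214 - 2q_D - (q_C) = 0.
Best responses: q_C = (155 - q_D)/2, q_D = (214 - q_C)/2.
Solving the pair: q_C = 32, q_D = 91.

91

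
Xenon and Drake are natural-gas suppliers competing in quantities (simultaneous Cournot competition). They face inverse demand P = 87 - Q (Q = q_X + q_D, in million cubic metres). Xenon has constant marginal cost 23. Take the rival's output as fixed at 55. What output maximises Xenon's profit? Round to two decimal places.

With the rival's output fixed at 55, Xenon's profit is π_X = (87 - 55 - q_X)q_X - (23q_X) = (32 - q_X)q_X - (23q_X).
∂π_X/∂q_X = 9 - 2q_X = 0, so q_X = 9/2.

4.50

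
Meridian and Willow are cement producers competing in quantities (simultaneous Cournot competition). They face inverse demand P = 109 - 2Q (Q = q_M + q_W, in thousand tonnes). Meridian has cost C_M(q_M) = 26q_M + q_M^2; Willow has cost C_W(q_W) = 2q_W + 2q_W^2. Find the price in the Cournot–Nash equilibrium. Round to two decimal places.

66.91

Meridian's profit: π_M = (109 - 2Q)q_M - (26q_M + q_M²). Setting ∂π_M/∂q_M = 0: 83 - 6q_M - 2(q_W) = 0.
Willow's profit: π_W = (109 - 2Q)q_W - (2q_W + 2q_W²). Setting ∂π_W/∂q_W = 0: 107 - 8q_W - 2(q_M) = 0.
Rearranging gives the reaction functions q_M = (83 - 2q_W)/6 and q_W = (107 - 2q_M)/8.
Solving the pair: q_M = 225/22, q_W = 119/11.
Total output Q = 463/22, so price P = 109 - 2·(463/22) = 736/11.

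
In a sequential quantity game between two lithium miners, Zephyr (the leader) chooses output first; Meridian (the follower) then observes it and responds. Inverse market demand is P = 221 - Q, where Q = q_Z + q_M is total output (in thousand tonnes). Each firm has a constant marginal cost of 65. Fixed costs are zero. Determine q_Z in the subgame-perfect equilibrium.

78

Solve by backward induction. Given q_Z, the follower Meridian maximises π_M = (221 - q_Z - q_M)q_M - 65q_M.
∂π_M/∂q_M = 156 - q_Z - 2q_M = 0 gives the reaction function q_M = (156 - q_Z)/2.
Zephyr substitutes q_M(q_Z) into its own profit: π_Z = q_Z(221 - q_Z - (156 - q_Z)/2) - 65q_Z = (143 - (1/2)q_Z)q_Z - 65q_Z.
The leader's first-order condition 78 - q_Z = 0 yields q_Z = 78.
Then q_M = (156 - 78)/2 = 39.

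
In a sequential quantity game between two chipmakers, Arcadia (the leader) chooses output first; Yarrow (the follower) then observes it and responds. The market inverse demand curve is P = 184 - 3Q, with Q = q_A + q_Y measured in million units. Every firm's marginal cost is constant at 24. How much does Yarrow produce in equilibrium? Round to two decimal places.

Solve by backward induction. Given q_A, the follower Yarrow maximises π_Y = (184 - 3q_A - 3q_Y)q_Y - 24q_Y.
Setting the follower's marginal profit to zero, 160 - 3q_A - 6q_Y = 0, i.e. q_Y = (160 - 3q_A)/6.
The leader anticipates this reaction. Substituting into P = 184 - 3Q gives P = 104 - (3/2)q_A, so π_A = (104 - (3/2)q_A)q_A - 24q_A.
The leader's first-order condition 80 - 3q_A = 0 yields q_A = 80/3.
Then q_Y = (160 - 3·(80/3))/6 = 40/3.

13.33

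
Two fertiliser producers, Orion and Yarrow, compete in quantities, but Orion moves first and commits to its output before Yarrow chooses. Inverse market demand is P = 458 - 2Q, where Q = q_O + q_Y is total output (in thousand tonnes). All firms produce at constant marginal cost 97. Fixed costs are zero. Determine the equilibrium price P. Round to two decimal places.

187.25

The follower Yarrow best-responds to any q_O: π_Y = (458 - 2Q)q_Y - 97q_Y.
Follower FOC: 361 - 2q_O - 4q_Y = 0, so q_Y(q_O) = (361 - 2q_O)/4.
The leader anticipates this reaction. Substituting into P = 458 - 2Q gives P = 555/2 - q_O, so π_O = (555/2 - q_O)q_O - 97q_O.
Maximising: ∂π_O/∂q_O = 361/2 - 2q_O = 0, giving q_O = 361/4.
Then q_Y = (361 - 2·(361/4))/4 = 361/8.
Total output Q = 1083/8, so price P = 458 - 2·(1083/8) = 749/4.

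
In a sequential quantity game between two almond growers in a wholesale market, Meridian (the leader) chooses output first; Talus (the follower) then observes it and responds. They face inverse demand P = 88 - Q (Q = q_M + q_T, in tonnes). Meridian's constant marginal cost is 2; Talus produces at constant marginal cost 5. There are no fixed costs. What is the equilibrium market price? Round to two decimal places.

24.25

The follower Talus best-responds to any q_M: π_T = (88 - Q)q_T - 5q_T.
Follower FOC: 83 - q_M - 2q_T = 0, so q_T(q_M) = (83 - q_M)/2.
Meridian substitutes q_T(q_M) into its own profit: π_M = q_M(88 - q_M - (83 - q_M)/2) - 2q_M = (93/2 - (1/2)q_M)q_M - 2q_M.
Leader FOC: 89/2 - q_M = 0, so q_M = 89/2.
Then q_T = (83 - 89/2)/2 = 77/4.
Total output Q = 255/4, so price P = 88 - 255/4 = 97/4.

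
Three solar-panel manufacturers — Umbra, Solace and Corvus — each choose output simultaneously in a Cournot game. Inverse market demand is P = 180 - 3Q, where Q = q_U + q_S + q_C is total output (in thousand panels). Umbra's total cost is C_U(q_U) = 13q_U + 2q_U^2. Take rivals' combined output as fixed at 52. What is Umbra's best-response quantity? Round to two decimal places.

1.10

With rivals' combined output fixed at 52, Umbra's profit is π_U = (180 - 3·52 - 3q_U)q_U - (13q_U + 2q_U²) = (24 - 3q_U)q_U - (13q_U + 2q_U²).
∂π_U/∂q_U = 11 - 10q_U = 0, so q_U = 11/10.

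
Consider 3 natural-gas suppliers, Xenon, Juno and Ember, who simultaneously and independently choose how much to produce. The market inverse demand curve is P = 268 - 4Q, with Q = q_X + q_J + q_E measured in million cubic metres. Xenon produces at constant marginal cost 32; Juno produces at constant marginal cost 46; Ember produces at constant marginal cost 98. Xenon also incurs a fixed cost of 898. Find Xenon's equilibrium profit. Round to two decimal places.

Xenon's profit: π_X = (268 - 4Q)q_X - (32q_X). Setting ∂π_X/∂q_X = 0: 236 - 8q_X - 4(q_J + q_E) = 0.
Juno's first-order condition: 222 - 8q_J - 4(q_X + q_E) = 0.
Ember's profit: π_E = (268 - 4Q)q_E - (98q_E). Setting ∂π_E/∂q_E = 0: 170 - 8q_E - 4(q_X + q_J) = 0.
Summing all 3 equations gives 628 − 16Q = 0, hence Q = 157/4.
Back-substituting: q_X = (236 − 157)/4 = 79/4, q_J = (222 − 157)/4 = 65/4, q_E = (170 − 157)/4 = 13/4.
Price P = 268 - 4·(157/4) = 111.
Xenon's profit: (111 - 32)·(79/4) - 898 = 662.2500.

662.25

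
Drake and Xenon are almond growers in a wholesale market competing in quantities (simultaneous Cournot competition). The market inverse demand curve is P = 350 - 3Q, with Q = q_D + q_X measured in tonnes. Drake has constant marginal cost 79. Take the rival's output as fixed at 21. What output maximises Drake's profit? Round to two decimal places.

With the rival's output fixed at 21, Drake's profit is π_D = (350 - 3·21 - 3q_D)q_D - (79q_D) = (287 - 3q_D)q_D - (79q_D).
∂π_D/∂q_D = 208 - 6q_D = 0, so q_D = 104/3.

34.67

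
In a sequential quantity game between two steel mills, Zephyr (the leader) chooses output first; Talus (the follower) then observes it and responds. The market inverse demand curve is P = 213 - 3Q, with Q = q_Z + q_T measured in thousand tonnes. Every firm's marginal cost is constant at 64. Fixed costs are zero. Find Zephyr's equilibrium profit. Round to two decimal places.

925.04

Solve by backward induction. Given q_Z, the follower Talus maximises π_T = (213 - 3q_Z - 3q_T)q_T - 64q_T.
∂π_T/∂q_T = 149 - 3q_Z - 6q_T = 0 gives the reaction function q_T = (149 - 3q_Z)/6.
Zephyr substitutes q_T(q_Z) into its own profit: π_Z = q_Z(213 - 3q_Z - (149 - 3q_Z)/2) - 64q_Z = (277/2 - (3/2)q_Z)q_Z - 64q_Z.
Maximising: ∂π_Z/∂q_Z = 149/2 - 3q_Z = 0, giving q_Z = 149/6.
Then q_T = (149 - 3·(149/6))/6 = 149/12.
Price P = 213 - 3·(149/4) = 405/4.
Zephyr's profit: (405/4 - 64)·(149/6) = 925.0417.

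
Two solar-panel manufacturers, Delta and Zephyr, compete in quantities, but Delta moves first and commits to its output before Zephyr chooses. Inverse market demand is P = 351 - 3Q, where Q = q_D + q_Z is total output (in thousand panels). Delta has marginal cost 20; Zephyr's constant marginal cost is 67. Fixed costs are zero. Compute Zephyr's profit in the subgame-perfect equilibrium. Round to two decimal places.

752.08

Solve by backward induction. Given q_D, the follower Zephyr maximises π_Z = (351 - 3q_D - 3q_Z)q_Z - 67q_Z.
Follower FOC: 284 - 3q_D - 6q_Z = 0, so q_Z(q_D) = (284 - 3q_D)/6.
Delta substitutes q_Z(q_D) into its own profit: π_D = q_D(351 - 3q_D - (284 - 3q_D)/2) - 20q_D = (209 - (3/2)q_D)q_D - 20q_D.
The leader's first-order condition 189 - 3q_D = 0 yields q_D = 63.
Then q_Z = (284 - 3·63)/6 = 95/6.
Price P = 351 - 3·(473/6) = 229/2.
Zephyr's profit: (229/2 - 67)·(95/6) = 752.0833.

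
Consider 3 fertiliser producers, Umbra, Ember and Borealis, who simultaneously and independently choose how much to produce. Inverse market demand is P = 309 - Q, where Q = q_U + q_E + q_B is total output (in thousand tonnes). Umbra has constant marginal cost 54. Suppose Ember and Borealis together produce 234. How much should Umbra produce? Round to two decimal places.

With rivals' combined output fixed at 234, Umbra's profit is π_U = (309 - 234 - q_U)q_U - (54q_U) = (75 - q_U)q_U - (54q_U).
∂π_U/∂q_U = 21 - 2q_U = 0, so q_U = 21/2.

10.50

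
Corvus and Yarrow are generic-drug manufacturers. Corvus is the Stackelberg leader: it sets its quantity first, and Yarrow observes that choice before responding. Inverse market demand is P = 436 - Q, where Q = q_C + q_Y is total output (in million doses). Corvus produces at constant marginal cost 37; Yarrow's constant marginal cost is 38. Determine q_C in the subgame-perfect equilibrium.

200

The follower Yarrow best-responds to any q_C: π_Y = (436 - Q)q_Y - 38q_Y.
Follower FOC: 398 - q_C - 2q_Y = 0, so q_Y(q_C) = (398 - q_C)/2.
Corvus substitutes q_Y(q_C) into its own profit: π_C = q_C(436 - q_C - (398 - q_C)/2) - 37q_C = (237 - (1/2)q_C)q_C - 37q_C.
Maximising: ∂π_C/∂q_C = 200 - q_C = 0, giving q_C = 200.
Then q_Y = (398 - 200)/2 = 99.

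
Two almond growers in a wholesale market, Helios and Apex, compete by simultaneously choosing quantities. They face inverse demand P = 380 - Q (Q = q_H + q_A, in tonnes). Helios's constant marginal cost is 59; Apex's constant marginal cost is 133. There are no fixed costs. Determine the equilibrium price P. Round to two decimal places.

Helios's profit: π_H = (380 - Q)q_H - (59q_H). Setting ∂π_H/∂q_H = 0: 321 - 2q_H - (q_A) = 0.
Apex's profit: π_A = (380 - Q)q_A - (133q_A). Setting ∂π_A/∂q_A = 0: 247 - 2q_A - (q_H) = 0.
Rearranging gives the reaction functions q_H = (321 - q_A)/2 and q_A = (247 - q_H)/2.
Solving the pair: q_H = 395/3, q_A = 173/3.
Total output Q = 568/3, so price P = 380 - 568/3 = 572/3.

190.67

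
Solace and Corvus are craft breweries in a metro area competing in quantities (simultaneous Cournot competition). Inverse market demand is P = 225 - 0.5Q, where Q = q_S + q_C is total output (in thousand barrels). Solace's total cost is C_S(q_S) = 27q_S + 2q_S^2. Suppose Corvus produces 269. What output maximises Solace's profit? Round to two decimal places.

With the rival's output fixed at 269, Solace's profit is π_S = (225 - (1/2)·269 - (1/2)q_S)q_S - (27q_S + 2q_S²) = (181/2 - (1/2)q_S)q_S - (27q_S + 2q_S²).
∂π_S/∂q_S = 127/2 - 5q_S = 0, so q_S = 127/10.

12.70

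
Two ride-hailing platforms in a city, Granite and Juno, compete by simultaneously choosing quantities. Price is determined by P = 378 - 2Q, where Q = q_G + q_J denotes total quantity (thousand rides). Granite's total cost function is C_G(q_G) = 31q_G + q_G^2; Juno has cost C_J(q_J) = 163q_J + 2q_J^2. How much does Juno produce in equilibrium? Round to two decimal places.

13.55

Granite's profit: π_G = (378 - 2Q)q_G - (31q_G + q_G²). Setting ∂π_G/∂q_G = 0: 347 - 6q_G - 2(q_J) = 0.
Juno's first-order condition: 215 - 8q_J - 2(q_G) = 0.
Rearranging gives the reaction functions q_G = (347 - 2q_J)/6 and q_J = (215 - 2q_G)/8.
Solving the pair: q_G = 1173/22, q_J = 149/11.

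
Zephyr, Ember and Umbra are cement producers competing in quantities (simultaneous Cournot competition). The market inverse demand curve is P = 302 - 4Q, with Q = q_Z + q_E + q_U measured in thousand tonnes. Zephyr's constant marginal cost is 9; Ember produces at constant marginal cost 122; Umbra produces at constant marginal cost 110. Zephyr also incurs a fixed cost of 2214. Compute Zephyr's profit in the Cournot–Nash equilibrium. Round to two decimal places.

Zephyr's profit: π_Z = (302 - 4Q)q_Z - (9q_Z). Setting ∂π_Z/∂q_Z = 0: 293 - 8q_Z - 4(q_E + q_U) = 0.
Ember's profit: π_E = (302 - 4Q)q_E - (122q_E). Setting ∂π_E/∂q_E = 0: 180 - 8q_E - 4(q_Z + q_U) = 0.
Umbra's first-order condition: 192 - 8q_U - 4(q_Z + q_E) = 0.
Adding the 3 first-order conditions: 665 − 16Q = 0, so Q = 665/16.
Back-substituting: q_Z = (293 − 665/4)/4 = 507/16, q_E = (180 − 665/4)/4 = 55/16, q_U = (192 − 665/4)/4 = 103/16.
Price P = 302 - 4·(665/16) = 543/4.
Zephyr's profit: (543/4 - 9)·(507/16) - 2214 = 1802.3906.

1802.39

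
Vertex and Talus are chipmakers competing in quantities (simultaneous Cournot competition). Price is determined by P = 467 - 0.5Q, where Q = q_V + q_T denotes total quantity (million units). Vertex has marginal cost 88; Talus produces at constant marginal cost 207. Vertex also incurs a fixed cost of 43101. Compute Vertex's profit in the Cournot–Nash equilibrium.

12011

Vertex's profit: π_V = (467 - 0.5Q)q_V - (88q_V). Setting ∂π_V/∂q_V = 0: 379 - q_V - (1/2)(q_T) = 0.
Talus's first-order condition: 260 - q_T - (1/2)(q_V) = 0.
So q_V = (379 - (1/2)q_T) and q_T = (260 - (1/2)q_V).
Substituting one into the other gives q_V = 332 and q_T = 94.
Price P = 467 - (1/2)·426 = 254.
Vertex's profit: (254 - 88)·332 - 43101 = 12011.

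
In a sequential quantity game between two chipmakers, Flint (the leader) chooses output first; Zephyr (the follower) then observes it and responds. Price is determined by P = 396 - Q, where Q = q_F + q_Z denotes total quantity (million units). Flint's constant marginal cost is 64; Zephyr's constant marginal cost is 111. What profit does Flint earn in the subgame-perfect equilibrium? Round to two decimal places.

Solve by backward induction. Given q_F, the follower Zephyr maximises π_Z = (396 - q_F - q_Z)q_Z - 111q_Z.
Setting the follower's marginal profit to zero, 285 - q_F - 2q_Z = 0, i.e. q_Z = (285 - q_F)/2.
Flint substitutes q_Z(q_F) into its own profit: π_F = q_F(396 - q_F - (285 - q_F)/2) - 64q_F = (507/2 - (1/2)q_F)q_F - 64q_F.
Maximising: ∂π_F/∂q_F = 379/2 - q_F = 0, giving q_F = 379/2.
Then q_Z = (285 - 379/2)/2 = 191/4.
Price P = 396 - 949/4 = 635/4.
Flint's profit: (635/4 - 64)·(379/2) = 17955.1250.

17955.13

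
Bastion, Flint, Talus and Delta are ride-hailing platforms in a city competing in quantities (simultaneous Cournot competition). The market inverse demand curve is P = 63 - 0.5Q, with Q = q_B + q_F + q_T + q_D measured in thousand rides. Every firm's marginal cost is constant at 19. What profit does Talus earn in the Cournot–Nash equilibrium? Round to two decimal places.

A representative firm's profit is π_i = q_i(63 - 0.5Q) - 19q_i.
First-order condition (treating rivals' output as given): 44 - q_i - (1/2)·Σ_{j≠i} q_j = 0.
By symmetry each firm produces the same amount; substituting Σ_{j≠i} q_j = 3q_i yields q_i = 44/(5/2) = 88/5.
Price P = 63 - (1/2)·(352/5) = 139/5.
Talus's profit: (139/5 - 19)·(88/5) = 154.8800.

154.88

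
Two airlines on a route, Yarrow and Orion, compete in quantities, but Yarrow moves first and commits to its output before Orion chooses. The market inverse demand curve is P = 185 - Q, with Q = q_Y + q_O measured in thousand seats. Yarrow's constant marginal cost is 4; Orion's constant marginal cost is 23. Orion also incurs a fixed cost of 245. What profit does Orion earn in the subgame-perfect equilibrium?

716

Solve by backward induction. Given q_Y, the follower Orion maximises π_O = (185 - q_Y - q_O)q_O - 23q_O.
Follower FOC: 162 - q_Y - 2q_O = 0, so q_O(q_Y) = (162 - q_Y)/2.
Yarrow substitutes q_O(q_Y) into its own profit: π_Y = q_Y(185 - q_Y - (162 - q_Y)/2) - 4q_Y = (104 - (1/2)q_Y)q_Y - 4q_Y.
The leader's first-order condition 100 - q_Y = 0 yields q_Y = 100.
Then q_O = (162 - 100)/2 = 31.
Price P = 185 - 131 = 54.
Orion's profit: (54 - 23)·31 - 245 = 716.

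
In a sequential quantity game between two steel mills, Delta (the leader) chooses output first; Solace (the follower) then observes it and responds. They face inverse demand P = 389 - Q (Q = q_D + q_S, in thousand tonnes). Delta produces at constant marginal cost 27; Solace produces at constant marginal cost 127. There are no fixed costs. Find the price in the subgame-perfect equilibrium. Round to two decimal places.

Solve by backward induction. Given q_D, the follower Solace maximises π_S = (389 - q_D - q_S)q_S - 127q_S.
Follower FOC: 262 - q_D - 2q_S = 0, so q_S(q_D) = (262 - q_D)/2.
The leader anticipates this reaction. Substituting into P = 389 - Q gives P = 258 - (1/2)q_D, so π_D = (258 - (1/2)q_D)q_D - 27q_D.
Leader FOC: 231 - q_D = 0, so q_D = 231.
Then q_S = (262 - 231)/2 = 31/2.
Total output Q = 493/2, so price P = 389 - 493/2 = 285/2.

142.50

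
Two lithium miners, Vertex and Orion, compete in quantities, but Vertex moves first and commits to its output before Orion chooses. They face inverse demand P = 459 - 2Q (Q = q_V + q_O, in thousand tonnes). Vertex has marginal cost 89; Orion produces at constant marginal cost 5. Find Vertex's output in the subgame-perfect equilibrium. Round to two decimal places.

71.50

Solve by backward induction. Given q_V, the follower Orion maximises π_O = (459 - 2q_V - 2q_O)q_O - 5q_O.
∂π_O/∂q_O = 454 - 2q_V - 4q_O = 0 gives the reaction function q_O = (454 - 2q_V)/4.
Vertex substitutes q_O(q_V) into its own profit: π_V = q_V(459 - 2q_V - (454 - 2q_V)/2) - 89q_V = (232 - q_V)q_V - 89q_V.
Maximising: ∂π_V/∂q_V = 143 - 2q_V = 0, giving q_V = 143/2.
Then q_O = (454 - 2·(143/2))/4 = 311/4.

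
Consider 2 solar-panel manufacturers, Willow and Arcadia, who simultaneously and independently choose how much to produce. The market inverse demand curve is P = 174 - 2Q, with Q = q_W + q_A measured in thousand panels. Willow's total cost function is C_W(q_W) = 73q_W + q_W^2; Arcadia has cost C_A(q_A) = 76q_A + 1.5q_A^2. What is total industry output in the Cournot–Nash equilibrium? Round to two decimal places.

Willow's profit: π_W = (174 - 2Q)q_W - (73q_W + q_W²). Setting ∂π_W/∂q_W = 0: 101 - 6q_W - 2(q_A) = 0.
Arcadia's profit: π_A = (174 - 2Q)q_A - (76q_A + (3/2)q_A²). Setting ∂π_A/∂q_A = 0: 98 - 7q_A - 2(q_W) = 0.
Rearranging gives the reaction functions q_W = (101 - 2q_A)/6 and q_A = (98 - 2q_W)/7.
Solving the pair: q_W = 511/38, q_A = 193/19.
Total output Q = 511/38 + 193/19 = 897/38.

23.61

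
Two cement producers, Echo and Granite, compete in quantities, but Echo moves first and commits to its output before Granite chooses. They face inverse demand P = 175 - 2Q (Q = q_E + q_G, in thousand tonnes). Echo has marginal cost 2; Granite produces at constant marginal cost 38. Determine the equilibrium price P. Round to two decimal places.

54.25

The follower Granite best-responds to any q_E: π_G = (175 - 2Q)q_G - 38q_G.
∂π_G/∂q_G = 137 - 2q_E - 4q_G = 0 gives the reaction function q_G = (137 - 2q_E)/4.
The leader anticipates this reaction. Substituting into P = 175 - 2Q gives P = 213/2 - q_E, so π_E = (213/2 - q_E)q_E - 2q_E.
Maximising: ∂π_E/∂q_E = 209/2 - 2q_E = 0, giving q_E = 209/4.
Then q_G = (137 - 2·(209/4))/4 = 65/8.
Total output Q = 483/8, so price P = 175 - 2·(483/8) = 217/4.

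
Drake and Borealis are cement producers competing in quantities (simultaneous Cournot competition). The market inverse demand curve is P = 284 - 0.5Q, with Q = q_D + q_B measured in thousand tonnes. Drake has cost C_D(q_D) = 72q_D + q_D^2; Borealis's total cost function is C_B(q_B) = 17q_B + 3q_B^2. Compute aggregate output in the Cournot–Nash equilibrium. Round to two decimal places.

Drake's profit: π_D = (284 - 0.5Q)q_D - (72q_D + q_D²). Setting ∂π_D/∂q_D = 0: 212 - 3q_D - (1/2)(q_B) = 0.
Borealis's first-order condition: 267 - 7q_B - (1/2)(q_D) = 0.
Rearranging gives the reaction functions q_D = (212 - (1/2)q_B)/3 and q_B = (267 - (1/2)q_D)/7.
Solving the pair: q_D = 65.0843, q_B = 33.4940.
Total output Q = 65.0843 + 33.4940 = 98.5783.

98.58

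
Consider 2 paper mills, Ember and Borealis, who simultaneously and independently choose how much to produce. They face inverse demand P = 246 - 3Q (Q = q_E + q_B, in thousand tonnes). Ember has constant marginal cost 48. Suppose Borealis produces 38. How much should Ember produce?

With the rival's output fixed at 38, Ember's profit is π_E = (246 - 3·38 - 3q_E)q_E - (48q_E) = (132 - 3q_E)q_E - (48q_E).
∂π_E/∂q_E = 84 - 6q_E = 0, so q_E = 14.

14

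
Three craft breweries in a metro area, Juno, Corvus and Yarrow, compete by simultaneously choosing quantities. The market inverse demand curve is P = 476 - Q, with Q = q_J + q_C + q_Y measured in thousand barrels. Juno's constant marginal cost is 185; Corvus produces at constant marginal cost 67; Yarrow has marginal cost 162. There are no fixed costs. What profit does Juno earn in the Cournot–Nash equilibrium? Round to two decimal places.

1406.25

Juno's profit: π_J = (476 - Q)q_J - (185q_J). Setting ∂π_J/∂q_J = 0: 291 - 2q_J - (q_C + q_Y) = 0.
Corvus's first-order condition: 409 - 2q_C - (q_J + q_Y) = 0.
Yarrow's first-order condition: 314 - 2q_Y - (q_J + q_C) = 0.
Adding the 3 conditions: 1014 − 2Q − 2Q = 0, i.e. Q = 507/2.
Back-substituting: q_J = (291 − 507/2) = 75/2, q_C = (409 − 507/2) = 311/2, q_Y = (314 − 507/2) = 121/2.
Price P = 476 - 507/2 = 445/2.
Juno's profit: (445/2 - 185)·(75/2) = 1406.2500.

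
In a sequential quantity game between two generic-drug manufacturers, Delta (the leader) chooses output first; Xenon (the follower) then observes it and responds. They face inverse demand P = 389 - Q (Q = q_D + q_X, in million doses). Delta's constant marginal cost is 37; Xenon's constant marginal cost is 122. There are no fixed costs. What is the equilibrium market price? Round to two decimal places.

146.25

Solve by backward induction. Given q_D, the follower Xenon maximises π_X = (389 - q_D - q_X)q_X - 122q_X.
Setting the follower's marginal profit to zero, 267 - q_D - 2q_X = 0, i.e. q_X = (267 - q_D)/2.
Delta substitutes q_X(q_D) into its own profit: π_D = q_D(389 - q_D - (267 - q_D)/2) - 37q_D = (511/2 - (1/2)q_D)q_D - 37q_D.
The leader's first-order condition 437/2 - q_D = 0 yields q_D = 437/2.
Then q_X = (267 - 437/2)/2 = 97/4.
Total output Q = 971/4, so price P = 389 - 971/4 = 585/4.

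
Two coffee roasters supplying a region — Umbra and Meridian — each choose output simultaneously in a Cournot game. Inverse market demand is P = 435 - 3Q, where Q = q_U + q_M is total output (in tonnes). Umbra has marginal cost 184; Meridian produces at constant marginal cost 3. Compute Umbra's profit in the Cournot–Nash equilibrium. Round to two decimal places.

181.48

Umbra's profit: π_U = (435 - 3Q)q_U - (184q_U). Setting ∂π_U/∂q_U = 0: 251 - 6q_U - 3(q_M) = 0.
Meridian's profit: π_M = (435 - 3Q)q_M - (3q_M). Setting ∂π_M/∂q_M = 0: 432 - 6q_M - 3(q_U) = 0.
So q_U = (251 - 3q_M)/6 and q_M = (432 - 3q_U)/6.
Solving the pair: q_U = 70/9, q_M = 613/9.
Price P = 435 - 3·(683/9) = 622/3.
Umbra's profit: (622/3 - 184)·(70/9) = 181.4815.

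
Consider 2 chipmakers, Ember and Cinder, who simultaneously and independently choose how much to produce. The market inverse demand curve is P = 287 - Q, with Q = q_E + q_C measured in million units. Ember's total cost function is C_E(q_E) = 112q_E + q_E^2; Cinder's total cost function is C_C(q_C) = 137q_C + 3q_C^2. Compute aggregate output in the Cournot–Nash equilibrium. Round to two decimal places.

54.03

Ember's profit: π_E = (287 - Q)q_E - (112q_E + q_E²). Setting ∂π_E/∂q_E = 0: 175 - 4q_E - (q_C) = 0.
Cinder's profit: π_C = (287 - Q)q_C - (137q_C + 3q_C²). Setting ∂π_C/∂q_C = 0: 150 - 8q_C - (q_E) = 0.
So q_E = (175 - q_C)/4 and q_C = (150 - q_E)/8.
Solving the pair: q_E = 1250/31, q_C = 425/31.
Total output Q = 1250/31 + 425/31 = 1675/31.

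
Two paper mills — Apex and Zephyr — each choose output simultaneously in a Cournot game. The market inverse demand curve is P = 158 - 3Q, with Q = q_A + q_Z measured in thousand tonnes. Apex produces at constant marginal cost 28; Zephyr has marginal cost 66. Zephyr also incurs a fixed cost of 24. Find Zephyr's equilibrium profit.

84

Apex's profit: π_A = (158 - 3Q)q_A - (28q_A). Setting ∂π_A/∂q_A = 0: 130 - 6q_A - 3(q_Z) = 0.
Zephyr's profit: π_Z = (158 - 3Q)q_Z - (66q_Z). Setting ∂π_Z/∂q_Z = 0: 92 - 6q_Z - 3(q_A) = 0.
So q_A = (130 - 3q_Z)/6 and q_Z = (92 - 3q_A)/6.
Solving the pair: q_A = 56/3, q_Z = 6.
Price P = 158 - 3·(74/3) = 84.
Zephyr's profit: (84 - 66)·6 - 24 = 84.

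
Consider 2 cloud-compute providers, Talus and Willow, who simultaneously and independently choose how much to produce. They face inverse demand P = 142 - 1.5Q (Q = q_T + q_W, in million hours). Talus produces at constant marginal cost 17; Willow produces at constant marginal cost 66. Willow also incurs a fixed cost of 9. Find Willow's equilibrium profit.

Talus's profit: π_T = (142 - 1.5Q)q_T - (17q_T). Setting ∂π_T/∂q_T = 0: 125 - 3q_T - (3/2)(q_W) = 0.
Willow's profit: π_W = (142 - 1.5Q)q_W - (66q_W). Setting ∂π_W/∂q_W = 0: 76 - 3q_W - (3/2)(q_T) = 0.
Best responses: q_T = (125 - (3/2)q_W)/3, q_W = (76 - (3/2)q_T)/3.
Solving the pair: q_T = 116/3, q_W = 6.
Price P = 142 - (3/2)·(134/3) = 75.
Willow's profit: (75 - 66)·6 - 9 = 45.

45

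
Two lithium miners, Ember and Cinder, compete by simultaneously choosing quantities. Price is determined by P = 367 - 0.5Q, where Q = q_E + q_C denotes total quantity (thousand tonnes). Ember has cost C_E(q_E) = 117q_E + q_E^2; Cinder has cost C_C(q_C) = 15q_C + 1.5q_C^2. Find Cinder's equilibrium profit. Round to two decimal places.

Ember's profit: π_E = (367 - 0.5Q)q_E - (117q_E + q_E²). Setting ∂π_E/∂q_E = 0: 250 - 3q_E - (1/2)(q_C) = 0.
Cinder's first-order condition: 352 - 4q_C - (1/2)(q_E) = 0.
Best responses: q_E = (250 - (1/2)q_C)/3, q_C = (352 - (1/2)q_E)/4.
Substituting one into the other gives q_E = 70.1277 and q_C = 79.2340.
Price P = 367 - (1/2)·149.3617 = 292.3191.
Cinder's profit: 292.3191·79.2340 - 15·79.2340 - (3/2)·79.2340² = 12556.0670.

12556.07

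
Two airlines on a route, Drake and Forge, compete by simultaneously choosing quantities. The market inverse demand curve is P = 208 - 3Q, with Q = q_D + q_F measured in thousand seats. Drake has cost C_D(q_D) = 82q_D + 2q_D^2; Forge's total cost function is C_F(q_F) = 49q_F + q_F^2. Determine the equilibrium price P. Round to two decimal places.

134.35

Drake's profit: π_D = (208 - 3Q)q_D - (82q_D + 2q_D²). Setting ∂π_D/∂q_D = 0: 126 - 10q_D - 3(q_F) = 0.
Forge's first-order condition: 159 - 8q_F - 3(q_D) = 0.
Best responses: q_D = (126 - 3q_F)/10, q_F = (159 - 3q_D)/8.
Solving the pair: q_D = 531/71, q_F = 1212/71.
Total output Q = 1743/71, so price P = 208 - 3·(1743/71) = 134.3521.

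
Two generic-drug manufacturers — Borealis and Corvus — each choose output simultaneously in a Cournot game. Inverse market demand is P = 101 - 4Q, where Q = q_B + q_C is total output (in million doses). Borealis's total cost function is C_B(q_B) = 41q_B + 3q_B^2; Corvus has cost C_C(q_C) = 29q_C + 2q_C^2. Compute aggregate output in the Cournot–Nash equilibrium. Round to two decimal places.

7.89

Borealis's profit: π_B = (101 - 4Q)q_B - (41q_B + 3q_B²). Setting ∂π_B/∂q_B = 0: 60 - 14q_B - 4(q_C) = 0.
Corvus's profit: π_C = (101 - 4Q)q_C - (29q_C + 2q_C²). Setting ∂π_C/∂q_C = 0: 72 - 12q_C - 4(q_B) = 0.
Best responses: q_B = (60 - 4q_C)/14, q_C = (72 - 4q_B)/12.
Substituting one into the other gives q_B = 54/19 and q_C = 96/19.
Total output Q = 54/19 + 96/19 = 150/19.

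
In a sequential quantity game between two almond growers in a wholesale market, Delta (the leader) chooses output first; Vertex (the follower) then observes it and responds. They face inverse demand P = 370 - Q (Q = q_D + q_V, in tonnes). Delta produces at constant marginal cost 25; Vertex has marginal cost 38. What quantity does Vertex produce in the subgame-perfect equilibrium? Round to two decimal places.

The follower Vertex best-responds to any q_D: π_V = (370 - Q)q_V - 38q_V.
∂π_V/∂q_V = 332 - q_D - 2q_V = 0 gives the reaction function q_V = (332 - q_D)/2.
The leader anticipates this reaction. Substituting into P = 370 - Q gives P = 204 - (1/2)q_D, so π_D = (204 - (1/2)q_D)q_D - 25q_D.
Leader FOC: 179 - q_D = 0, so q_D = 179.
Then q_V = (332 - 179)/2 = 153/2.

76.50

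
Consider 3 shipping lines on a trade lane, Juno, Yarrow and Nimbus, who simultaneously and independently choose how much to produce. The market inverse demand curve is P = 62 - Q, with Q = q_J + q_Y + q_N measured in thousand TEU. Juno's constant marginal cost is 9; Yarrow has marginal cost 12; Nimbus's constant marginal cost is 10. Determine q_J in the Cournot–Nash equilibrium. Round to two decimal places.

14.25

Juno's profit: π_J = (62 - Q)q_J - (9q_J). Setting ∂π_J/∂q_J = 0: 53 - 2q_J - (q_Y + q_N) = 0.
Yarrow's profit: π_Y = (62 - Q)q_Y - (12q_Y). Setting ∂π_Y/∂q_Y = 0: 50 - 2q_Y - (q_J + q_N) = 0.
Nimbus's profit: π_N = (62 - Q)q_N - (10q_N). Setting ∂π_N/∂q_N = 0: 52 - 2q_N - (q_J + q_Y) = 0.
Adding the 3 conditions: 155 − 2Q − 2Q = 0, i.e. Q = 155/4.
Back-substituting: q_J = (53 − 155/4) = 57/4, q_Y = (50 − 155/4) = 45/4, q_N = (52 − 155/4) = 53/4.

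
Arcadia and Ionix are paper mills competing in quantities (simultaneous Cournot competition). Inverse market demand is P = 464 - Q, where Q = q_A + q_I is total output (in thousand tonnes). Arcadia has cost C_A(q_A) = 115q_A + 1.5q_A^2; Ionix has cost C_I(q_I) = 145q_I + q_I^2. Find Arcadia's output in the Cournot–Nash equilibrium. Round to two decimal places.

56.68

Arcadia's profit: π_A = (464 - Q)q_A - (115q_A + (3/2)q_A²). Setting ∂π_A/∂q_A = 0: 349 - 5q_A - (q_I) = 0.
Ionix's profit: π_I = (464 - Q)q_I - (145q_I + q_I²). Setting ∂π_I/∂q_I = 0: 319 - 4q_I - (q_A) = 0.
So q_A = (349 - q_I)/5 and q_I = (319 - q_A)/4.
Solving the pair: q_A = 1077/19, q_I = 1246/19.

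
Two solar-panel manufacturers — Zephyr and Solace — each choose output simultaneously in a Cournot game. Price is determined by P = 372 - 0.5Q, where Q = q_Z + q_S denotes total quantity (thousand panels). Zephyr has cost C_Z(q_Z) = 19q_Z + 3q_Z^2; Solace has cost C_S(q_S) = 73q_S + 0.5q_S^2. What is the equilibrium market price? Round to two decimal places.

Zephyr's profit: π_Z = (372 - 0.5Q)q_Z - (19q_Z + 3q_Z²). Setting ∂π_Z/∂q_Z = 0: 353 - 7q_Z - (1/2)(q_S) = 0.
Solace's profit: π_S = (372 - 0.5Q)q_S - (73q_S + (1/2)q_S²). Setting ∂π_S/∂q_S = 0: 299 - 2q_S - (1/2)(q_Z) = 0.
So q_Z = (353 - (1/2)q_S)/7 and q_S = (299 - (1/2)q_Z)/2.
Substituting one into the other gives q_Z = 40.4727 and q_S = 139.3818.
Total output Q = 179.8545, so price P = 372 - (1/2)·179.8545 = 282.0727.

282.07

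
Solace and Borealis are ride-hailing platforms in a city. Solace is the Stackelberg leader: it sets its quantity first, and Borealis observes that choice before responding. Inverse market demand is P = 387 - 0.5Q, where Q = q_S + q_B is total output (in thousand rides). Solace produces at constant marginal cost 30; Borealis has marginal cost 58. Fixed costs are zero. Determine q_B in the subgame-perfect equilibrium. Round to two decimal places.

The follower Borealis best-responds to any q_S: π_B = (387 - 0.5Q)q_B - 58q_B.
Setting the follower's marginal profit to zero, 329 - (1/2)q_S - q_B = 0, i.e. q_B = (329 - (1/2)q_S).
Solace substitutes q_B(q_S) into its own profit: π_S = q_S(387 - (1/2)q_S - (329 - (1/2)q_S)/2) - 30q_S = (445/2 - (1/4)q_S)q_S - 30q_S.
Leader FOC: 385/2 - (1/2)q_S = 0, so q_S = 385.
Then q_B = (329 - (1/2)·385) = 273/2.

136.50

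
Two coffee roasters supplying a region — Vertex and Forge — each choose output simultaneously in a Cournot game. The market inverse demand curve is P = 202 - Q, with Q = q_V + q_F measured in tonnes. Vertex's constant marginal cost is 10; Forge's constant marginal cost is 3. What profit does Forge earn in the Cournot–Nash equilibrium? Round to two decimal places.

4715.11

Vertex's profit: π_V = (202 - Q)q_V - (10q_V). Setting ∂π_V/∂q_V = 0: 192 - 2q_V - (q_F) = 0.
Forge's profit: π_F = (202 - Q)q_F - (3q_F). Setting ∂π_F/∂q_F = 0: 199 - 2q_F - (q_V) = 0.
Best responses: q_V = (192 - q_F)/2, q_F = (199 - q_V)/2.
Substituting one into the other gives q_V = 185/3 and q_F = 206/3.
Price P = 202 - 391/3 = 215/3.
Forge's profit: (215/3 - 3)·(206/3) = 4715.1111.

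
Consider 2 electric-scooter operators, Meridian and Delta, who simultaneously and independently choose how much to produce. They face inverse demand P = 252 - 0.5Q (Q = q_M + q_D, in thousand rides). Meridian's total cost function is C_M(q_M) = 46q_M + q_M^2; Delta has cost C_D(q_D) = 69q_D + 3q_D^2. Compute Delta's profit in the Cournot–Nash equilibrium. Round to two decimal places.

1616.97

Meridian's profit: π_M = (252 - 0.5Q)q_M - (46q_M + q_M²). Setting ∂π_M/∂q_M = 0: 206 - 3q_M - (1/2)(q_D) = 0.
Delta's profit: π_D = (252 - 0.5Q)q_D - (69q_D + 3q_D²). Setting ∂π_D/∂q_D = 0: 183 - 7q_D - (1/2)(q_M) = 0.
Rearranging gives the reaction functions q_M = (206 - (1/2)q_D)/3 and q_D = (183 - (1/2)q_M)/7.
Substituting one into the other gives q_M = 65.0843 and q_D = 1784/83.
Price P = 252 - (1/2)·86.5783 = 208.7108.
Delta's profit: 208.7108·(1784/83) - 69·(1784/83) - 3(1784/83)² = 1616.9685.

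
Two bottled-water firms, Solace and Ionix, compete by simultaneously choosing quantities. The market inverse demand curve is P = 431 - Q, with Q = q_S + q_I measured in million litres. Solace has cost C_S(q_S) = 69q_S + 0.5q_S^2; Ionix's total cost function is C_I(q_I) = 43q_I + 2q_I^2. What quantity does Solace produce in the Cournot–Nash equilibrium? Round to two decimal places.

104.94

Solace's profit: π_S = (431 - Q)q_S - (69q_S + (1/2)q_S²). Setting ∂π_S/∂q_S = 0: 362 - 3q_S - (q_I) = 0.
Ionix's profit: π_I = (431 - Q)q_I - (43q_I + 2q_I²). Setting ∂π_I/∂q_I = 0: 388 - 6q_I - (q_S) = 0.
Best responses: q_S = (362 - q_I)/3, q_I = (388 - q_S)/6.
Substituting one into the other gives q_S = 1784/17 and q_I = 802/17.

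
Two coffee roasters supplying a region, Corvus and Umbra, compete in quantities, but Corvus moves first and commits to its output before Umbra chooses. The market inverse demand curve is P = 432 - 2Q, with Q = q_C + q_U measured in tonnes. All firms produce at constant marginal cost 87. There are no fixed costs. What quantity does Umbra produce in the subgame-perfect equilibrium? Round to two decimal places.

43.13

The follower Umbra best-responds to any q_C: π_U = (432 - 2Q)q_U - 87q_U.
Setting the follower's marginal profit to zero, 345 - 2q_C - 4q_U = 0, i.e. q_U = (345 - 2q_C)/4.
The leader anticipates this reaction. Substituting into P = 432 - 2Q gives P = 519/2 - q_C, so π_C = (519/2 - q_C)q_C - 87q_C.
Maximising: ∂π_C/∂q_C = 345/2 - 2q_C = 0, giving q_C = 345/4.
Then q_U = (345 - 2·(345/4))/4 = 345/8.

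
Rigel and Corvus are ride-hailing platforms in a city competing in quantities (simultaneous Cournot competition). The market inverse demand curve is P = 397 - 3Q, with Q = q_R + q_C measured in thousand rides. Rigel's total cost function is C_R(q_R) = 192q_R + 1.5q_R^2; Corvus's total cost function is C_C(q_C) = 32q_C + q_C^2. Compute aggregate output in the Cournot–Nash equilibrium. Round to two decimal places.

Rigel's profit: π_R = (397 - 3Q)q_R - (192q_R + (3/2)q_R²). Setting ∂π_R/∂q_R = 0: 205 - 9q_R - 3(q_C) = 0.
Corvus's profit: π_C = (397 - 3Q)q_C - (32q_C + q_C²). Setting ∂π_C/∂q_C = 0: 365 - 8q_C - 3(q_R) = 0.
Best responses: q_R = (205 - 3q_C)/9, q_C = (365 - 3q_R)/8.
Solving the pair: q_R = 545/63, q_C = 890/21.
Total output Q = 545/63 + 890/21 = 51.0317.

51.03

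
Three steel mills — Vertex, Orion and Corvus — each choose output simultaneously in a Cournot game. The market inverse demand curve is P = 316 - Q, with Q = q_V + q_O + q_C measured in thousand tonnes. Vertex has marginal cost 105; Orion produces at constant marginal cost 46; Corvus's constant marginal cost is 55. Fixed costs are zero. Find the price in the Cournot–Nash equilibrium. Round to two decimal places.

130.50

Vertex's profit: π_V = (316 - Q)q_V - (105q_V). Setting ∂π_V/∂q_V = 0: 211 - 2q_V - (q_O + q_C) = 0.
Orion's first-order condition: 270 - 2q_O - (q_V + q_C) = 0.
Corvus's profit: π_C = (316 - Q)q_C - (55q_C). Setting ∂π_C/∂q_C = 0: 261 - 2q_C - (q_V + q_O) = 0.
Adding the 3 first-order conditions: 742 − 4Q = 0, so Q = 371/2.
Back-substituting: q_V = (211 − 371/2) = 51/2, q_O = (270 − 371/2) = 169/2, q_C = (261 − 371/2) = 151/2.
Total output Q = 371/2, so price P = 316 - 371/2 = 261/2.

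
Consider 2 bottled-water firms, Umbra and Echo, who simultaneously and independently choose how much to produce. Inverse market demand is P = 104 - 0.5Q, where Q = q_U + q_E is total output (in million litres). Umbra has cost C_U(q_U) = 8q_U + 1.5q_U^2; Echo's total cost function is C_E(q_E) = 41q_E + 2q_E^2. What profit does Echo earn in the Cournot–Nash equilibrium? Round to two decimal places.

Umbra's profit: π_U = (104 - 0.5Q)q_U - (8q_U + (3/2)q_U²). Setting ∂π_U/∂q_U = 0: 96 - 4q_U - (1/2)(q_E) = 0.
Echo's profit: π_E = (104 - 0.5Q)q_E - (41q_E + 2q_E²). Setting ∂π_E/∂q_E = 0: 63 - 5q_E - (1/2)(q_U) = 0.
So q_U = (96 - (1/2)q_E)/4 and q_E = (63 - (1/2)q_U)/5.
Substituting one into the other gives q_U = 1794/79 and q_E = 816/79.
Price P = 104 - (1/2)·33.0380 = 87.4810.
Echo's profit: 87.4810·(816/79) - 41·(816/79) - 2(816/79)² = 266.7265.

266.73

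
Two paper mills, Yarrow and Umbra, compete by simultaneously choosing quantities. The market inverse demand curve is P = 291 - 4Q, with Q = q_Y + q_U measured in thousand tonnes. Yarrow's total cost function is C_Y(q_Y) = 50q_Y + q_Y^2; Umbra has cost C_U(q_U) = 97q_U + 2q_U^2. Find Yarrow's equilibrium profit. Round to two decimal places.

2069.83

Yarrow's profit: π_Y = (291 - 4Q)q_Y - (50q_Y + q_Y²). Setting ∂π_Y/∂q_Y = 0: 241 - 10q_Y - 4(q_U) = 0.
Umbra's first-order condition: 194 - 12q_U - 4(q_Y) = 0.
Best responses: q_Y = (241 - 4q_U)/10, q_U = (194 - 4q_Y)/12.
Substituting one into the other gives q_Y = 529/26 and q_U = 122/13.
Price P = 291 - 4·(773/26) = 172.0769.
Yarrow's profit: 172.0769·(529/26) - 50·(529/26) - (529/26)² = 2069.8299.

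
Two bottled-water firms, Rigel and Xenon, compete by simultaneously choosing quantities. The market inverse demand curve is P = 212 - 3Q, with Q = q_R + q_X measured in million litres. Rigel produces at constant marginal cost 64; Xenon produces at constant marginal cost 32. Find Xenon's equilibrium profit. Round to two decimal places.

Rigel's profit: π_R = (212 - 3Q)q_R - (64q_R). Setting ∂π_R/∂q_R = 0: 148 - 6q_R - 3(q_X) = 0.
Xenon's profit: π_X = (212 - 3Q)q_X - (32q_X). Setting ∂π_X/∂q_X = 0: 180 - 6q_X - 3(q_R) = 0.
Rearranging gives the reaction functions q_R = (148 - 3q_X)/6 and q_X = (180 - 3q_R)/6.
Substituting one into the other gives q_R = 116/9 and q_X = 212/9.
Price P = 212 - 3·(328/9) = 308/3.
Xenon's profit: (308/3 - 32)·(212/9) = 1664.5926.

1664.59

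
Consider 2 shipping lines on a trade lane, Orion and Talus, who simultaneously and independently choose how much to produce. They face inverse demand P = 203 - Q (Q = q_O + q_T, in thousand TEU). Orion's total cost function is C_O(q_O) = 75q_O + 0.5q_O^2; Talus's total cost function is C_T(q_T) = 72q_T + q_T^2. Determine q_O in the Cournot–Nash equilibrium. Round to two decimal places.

Orion's profit: π_O = (203 - Q)q_O - (75q_O + (1/2)q_O²). Setting ∂π_O/∂q_O = 0: 128 - 3q_O - (q_T) = 0.
Talus's profit: π_T = (203 - Q)q_T - (72q_T + q_T²). Setting ∂π_T/∂q_T = 0: 131 - 4q_T - (q_O) = 0.
So q_O = (128 - q_T)/3 and q_T = (131 - q_O)/4.
Solving the pair: q_O = 381/11, q_T = 265/11.

34.64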